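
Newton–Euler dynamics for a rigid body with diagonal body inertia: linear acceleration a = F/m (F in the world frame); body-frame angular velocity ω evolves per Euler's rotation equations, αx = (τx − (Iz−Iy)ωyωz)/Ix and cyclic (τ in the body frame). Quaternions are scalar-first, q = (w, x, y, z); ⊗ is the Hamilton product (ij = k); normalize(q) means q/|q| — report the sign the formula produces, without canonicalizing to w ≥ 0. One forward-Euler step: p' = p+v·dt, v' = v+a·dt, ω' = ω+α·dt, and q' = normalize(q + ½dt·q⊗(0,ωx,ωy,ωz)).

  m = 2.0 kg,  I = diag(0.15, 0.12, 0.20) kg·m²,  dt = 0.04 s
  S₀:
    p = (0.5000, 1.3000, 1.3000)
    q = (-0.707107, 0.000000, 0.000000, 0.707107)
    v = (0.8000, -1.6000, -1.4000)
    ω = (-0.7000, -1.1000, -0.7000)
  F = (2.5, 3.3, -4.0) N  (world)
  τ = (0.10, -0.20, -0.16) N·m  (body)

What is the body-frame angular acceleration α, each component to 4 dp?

ω×(Iω) gyroscopic = (0.0616, -0.0245, -0.0231)
(τ − ω×Iω)/I = (0.2560, -1.4625, -0.6845)

α = (0.2560, -1.4625, -0.6845)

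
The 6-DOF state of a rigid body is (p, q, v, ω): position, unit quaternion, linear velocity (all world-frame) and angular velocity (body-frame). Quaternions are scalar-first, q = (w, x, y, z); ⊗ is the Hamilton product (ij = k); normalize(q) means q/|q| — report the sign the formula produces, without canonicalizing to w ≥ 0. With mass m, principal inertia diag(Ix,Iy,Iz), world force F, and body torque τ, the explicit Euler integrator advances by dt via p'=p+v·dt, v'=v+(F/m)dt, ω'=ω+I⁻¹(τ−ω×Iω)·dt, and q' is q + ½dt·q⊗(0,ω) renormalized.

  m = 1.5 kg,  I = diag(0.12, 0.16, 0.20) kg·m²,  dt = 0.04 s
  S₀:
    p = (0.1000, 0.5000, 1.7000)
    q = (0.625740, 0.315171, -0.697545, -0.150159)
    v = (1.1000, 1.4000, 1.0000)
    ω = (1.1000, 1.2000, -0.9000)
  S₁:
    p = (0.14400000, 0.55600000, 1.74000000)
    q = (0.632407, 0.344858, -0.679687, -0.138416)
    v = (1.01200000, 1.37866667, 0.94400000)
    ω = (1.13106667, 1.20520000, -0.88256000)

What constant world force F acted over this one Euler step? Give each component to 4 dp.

F = (-3.3000, -0.8000, -2.1000)

Δv = v₁−v₀ = (-0.08800000, -0.02133333, -0.05600000)
applied force F = (-3.3000, -0.8000, -2.1000)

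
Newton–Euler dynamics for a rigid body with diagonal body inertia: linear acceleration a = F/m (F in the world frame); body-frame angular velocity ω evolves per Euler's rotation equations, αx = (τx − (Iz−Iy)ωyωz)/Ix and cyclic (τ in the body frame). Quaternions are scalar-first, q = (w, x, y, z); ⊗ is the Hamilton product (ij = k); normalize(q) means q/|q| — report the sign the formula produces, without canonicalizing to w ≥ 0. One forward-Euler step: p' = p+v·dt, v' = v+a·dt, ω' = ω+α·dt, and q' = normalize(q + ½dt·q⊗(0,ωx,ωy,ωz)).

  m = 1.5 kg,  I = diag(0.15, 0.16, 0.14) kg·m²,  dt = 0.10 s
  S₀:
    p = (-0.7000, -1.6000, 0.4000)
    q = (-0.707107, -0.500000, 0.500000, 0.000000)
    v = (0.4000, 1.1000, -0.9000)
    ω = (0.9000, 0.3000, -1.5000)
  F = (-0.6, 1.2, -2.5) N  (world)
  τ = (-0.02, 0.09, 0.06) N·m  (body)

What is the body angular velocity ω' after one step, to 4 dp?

gyro term ω×Iω = (0.0090, -0.0135, 0.0027)
angular accel α = (-0.1933, 0.6469, 0.4093)
ω + α·dt = (0.8807, 0.3647, -1.4591)

ω' = (0.8807, 0.3647, -1.4591)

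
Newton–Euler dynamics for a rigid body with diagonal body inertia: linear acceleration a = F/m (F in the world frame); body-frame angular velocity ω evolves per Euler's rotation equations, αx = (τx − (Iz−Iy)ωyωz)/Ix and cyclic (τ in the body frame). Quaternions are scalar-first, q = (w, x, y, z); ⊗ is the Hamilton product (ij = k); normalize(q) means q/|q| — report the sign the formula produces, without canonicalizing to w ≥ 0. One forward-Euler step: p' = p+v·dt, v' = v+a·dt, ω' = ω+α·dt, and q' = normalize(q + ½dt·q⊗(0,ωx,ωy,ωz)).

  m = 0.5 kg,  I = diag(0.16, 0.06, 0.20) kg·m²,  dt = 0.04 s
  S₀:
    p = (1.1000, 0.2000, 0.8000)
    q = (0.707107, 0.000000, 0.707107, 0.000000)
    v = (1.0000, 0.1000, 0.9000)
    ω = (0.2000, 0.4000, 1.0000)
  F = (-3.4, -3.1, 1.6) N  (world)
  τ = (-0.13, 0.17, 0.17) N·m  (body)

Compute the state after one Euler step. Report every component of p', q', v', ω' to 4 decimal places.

p' = (1.1400, 0.2040, 0.8360)
q' = (0.7013, 0.0170, 0.7126, 0.0113)
v' = (0.7280, -0.1480, 1.0280)
ω' = (0.1535, 0.5187, 1.0356)

(τ − ω×Iω)/I = (-1.1625, 2.9667, 0.8900)
ω' = ω + α·dt = (0.1535, 0.5187, 1.0356)
q⊗(0,ω) = (-0.2828428, 0.8485284, 0.2828428, 0.5656856)
updated quaternion q' = (0.7013, 0.0170, 0.7126, 0.0113)
p' = p + v·dt = (1.1400, 0.2040, 0.8360)
v + (F/m)dt = (0.7280, -0.1480, 1.0280)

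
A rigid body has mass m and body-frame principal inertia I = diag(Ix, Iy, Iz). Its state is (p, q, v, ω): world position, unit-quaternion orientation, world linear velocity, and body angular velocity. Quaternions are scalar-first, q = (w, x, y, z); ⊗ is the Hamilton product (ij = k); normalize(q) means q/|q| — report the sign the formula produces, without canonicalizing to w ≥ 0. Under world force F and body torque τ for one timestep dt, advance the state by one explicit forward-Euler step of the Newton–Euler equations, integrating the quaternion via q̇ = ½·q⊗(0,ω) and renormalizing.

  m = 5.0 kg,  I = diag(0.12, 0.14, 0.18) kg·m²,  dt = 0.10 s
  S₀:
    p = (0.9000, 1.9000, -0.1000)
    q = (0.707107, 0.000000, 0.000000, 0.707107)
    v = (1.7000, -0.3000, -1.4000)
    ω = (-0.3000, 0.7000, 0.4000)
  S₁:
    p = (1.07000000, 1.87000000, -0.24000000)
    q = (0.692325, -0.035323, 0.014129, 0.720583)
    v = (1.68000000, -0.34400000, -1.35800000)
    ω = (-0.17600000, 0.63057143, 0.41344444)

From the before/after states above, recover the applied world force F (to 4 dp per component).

Δv = v₁−v₀ = (-0.02000000, -0.04400000, 0.04200000)
F = m·Δv/dt = (-1.0000, -2.2000, 2.1000)

F = (-1.0000, -2.2000, 2.1000)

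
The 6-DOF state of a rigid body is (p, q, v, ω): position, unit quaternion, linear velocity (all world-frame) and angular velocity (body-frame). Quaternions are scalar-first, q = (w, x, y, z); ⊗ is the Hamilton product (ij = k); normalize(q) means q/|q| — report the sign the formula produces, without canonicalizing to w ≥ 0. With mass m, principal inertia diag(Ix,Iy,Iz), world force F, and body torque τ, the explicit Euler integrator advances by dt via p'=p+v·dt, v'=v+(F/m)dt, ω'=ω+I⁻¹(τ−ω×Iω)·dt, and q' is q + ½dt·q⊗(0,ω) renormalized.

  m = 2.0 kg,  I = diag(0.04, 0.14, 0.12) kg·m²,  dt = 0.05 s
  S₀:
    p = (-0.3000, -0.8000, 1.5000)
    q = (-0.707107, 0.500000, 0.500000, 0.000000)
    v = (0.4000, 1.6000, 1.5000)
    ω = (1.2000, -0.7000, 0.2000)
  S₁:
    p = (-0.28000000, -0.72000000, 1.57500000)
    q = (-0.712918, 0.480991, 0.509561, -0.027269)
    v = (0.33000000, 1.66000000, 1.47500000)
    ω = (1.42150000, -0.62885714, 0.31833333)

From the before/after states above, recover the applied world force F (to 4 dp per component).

F = (-2.8000, 2.4000, -1.0000)

velocity change Δv = (-0.07000000, 0.06000000, -0.02500000)
m·(v₁−v₀)/dt = (-2.8000, 2.4000, -1.0000)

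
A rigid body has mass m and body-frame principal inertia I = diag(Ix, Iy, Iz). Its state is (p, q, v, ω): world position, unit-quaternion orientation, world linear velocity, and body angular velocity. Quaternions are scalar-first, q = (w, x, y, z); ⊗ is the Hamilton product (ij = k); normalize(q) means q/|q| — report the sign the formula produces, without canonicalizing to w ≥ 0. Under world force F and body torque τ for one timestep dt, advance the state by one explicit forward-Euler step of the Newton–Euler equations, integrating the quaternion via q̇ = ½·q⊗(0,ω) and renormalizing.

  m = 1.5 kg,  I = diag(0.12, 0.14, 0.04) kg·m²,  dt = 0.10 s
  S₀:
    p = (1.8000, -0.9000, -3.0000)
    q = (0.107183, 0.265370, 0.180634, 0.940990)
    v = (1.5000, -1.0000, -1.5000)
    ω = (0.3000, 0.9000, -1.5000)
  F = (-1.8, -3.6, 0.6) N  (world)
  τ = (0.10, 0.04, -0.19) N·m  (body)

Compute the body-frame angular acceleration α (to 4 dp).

precession coupling ω×(Iω) = (0.1350, -0.0360, 0.0054)
angular accel α = (-0.2917, 0.5429, -4.8850)

α = (-0.2917, 0.5429, -4.8850)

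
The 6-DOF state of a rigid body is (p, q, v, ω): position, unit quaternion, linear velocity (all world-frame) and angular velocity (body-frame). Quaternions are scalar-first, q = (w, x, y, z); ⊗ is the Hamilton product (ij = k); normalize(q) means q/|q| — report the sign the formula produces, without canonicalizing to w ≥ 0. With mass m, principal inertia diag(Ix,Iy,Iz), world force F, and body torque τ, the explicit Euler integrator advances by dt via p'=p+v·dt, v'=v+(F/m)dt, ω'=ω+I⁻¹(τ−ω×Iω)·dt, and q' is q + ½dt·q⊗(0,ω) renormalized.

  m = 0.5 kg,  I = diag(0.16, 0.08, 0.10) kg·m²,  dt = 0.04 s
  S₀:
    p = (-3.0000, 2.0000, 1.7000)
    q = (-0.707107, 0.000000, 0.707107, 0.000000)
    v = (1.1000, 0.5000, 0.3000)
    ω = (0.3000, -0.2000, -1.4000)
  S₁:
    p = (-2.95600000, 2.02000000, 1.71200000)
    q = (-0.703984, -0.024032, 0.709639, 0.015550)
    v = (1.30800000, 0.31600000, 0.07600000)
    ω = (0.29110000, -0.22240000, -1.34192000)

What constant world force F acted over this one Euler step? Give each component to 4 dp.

F = (2.6000, -2.3000, -2.8000)

v₁ − v₀ = (0.20800000, -0.18400000, -0.22400000)
applied force F = (2.6000, -2.3000, -2.8000)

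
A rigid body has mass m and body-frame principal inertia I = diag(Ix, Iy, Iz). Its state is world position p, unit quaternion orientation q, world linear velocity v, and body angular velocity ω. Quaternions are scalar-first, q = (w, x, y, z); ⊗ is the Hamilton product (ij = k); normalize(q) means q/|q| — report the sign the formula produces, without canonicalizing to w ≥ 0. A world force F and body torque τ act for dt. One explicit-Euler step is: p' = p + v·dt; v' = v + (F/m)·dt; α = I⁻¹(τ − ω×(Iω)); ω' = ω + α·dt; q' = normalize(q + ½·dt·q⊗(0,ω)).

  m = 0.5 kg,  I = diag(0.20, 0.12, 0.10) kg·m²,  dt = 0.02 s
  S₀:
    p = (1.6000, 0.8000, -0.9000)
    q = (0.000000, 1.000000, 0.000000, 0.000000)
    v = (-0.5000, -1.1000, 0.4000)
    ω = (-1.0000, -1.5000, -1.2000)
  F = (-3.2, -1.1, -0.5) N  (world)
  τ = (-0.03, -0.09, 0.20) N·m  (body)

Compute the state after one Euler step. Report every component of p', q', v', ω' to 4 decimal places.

p' = (1.5900, 0.7780, -0.8920)
q' = (0.0100, 0.9998, 0.0120, -0.0150)
v' = (-0.6280, -1.1440, 0.3800)
ω' = (-0.9994, -1.5350, -1.1360)

new position p' = (1.5900, 0.7780, -0.8920)
v' = v + a·dt = (-0.6280, -1.1440, 0.3800)
(τ − ω×Iω)/I = (0.0300, -1.7500, 3.2000)
ω + α·dt = (-0.9994, -1.5350, -1.1360)
q⊗(0,ω) = (1.0000000, 0.0000000, 1.2000000, -1.5000000)
q' = normalize(q + ½dt·q⊗(0,ω)) = (0.0100, 0.9998, 0.0120, -0.0150)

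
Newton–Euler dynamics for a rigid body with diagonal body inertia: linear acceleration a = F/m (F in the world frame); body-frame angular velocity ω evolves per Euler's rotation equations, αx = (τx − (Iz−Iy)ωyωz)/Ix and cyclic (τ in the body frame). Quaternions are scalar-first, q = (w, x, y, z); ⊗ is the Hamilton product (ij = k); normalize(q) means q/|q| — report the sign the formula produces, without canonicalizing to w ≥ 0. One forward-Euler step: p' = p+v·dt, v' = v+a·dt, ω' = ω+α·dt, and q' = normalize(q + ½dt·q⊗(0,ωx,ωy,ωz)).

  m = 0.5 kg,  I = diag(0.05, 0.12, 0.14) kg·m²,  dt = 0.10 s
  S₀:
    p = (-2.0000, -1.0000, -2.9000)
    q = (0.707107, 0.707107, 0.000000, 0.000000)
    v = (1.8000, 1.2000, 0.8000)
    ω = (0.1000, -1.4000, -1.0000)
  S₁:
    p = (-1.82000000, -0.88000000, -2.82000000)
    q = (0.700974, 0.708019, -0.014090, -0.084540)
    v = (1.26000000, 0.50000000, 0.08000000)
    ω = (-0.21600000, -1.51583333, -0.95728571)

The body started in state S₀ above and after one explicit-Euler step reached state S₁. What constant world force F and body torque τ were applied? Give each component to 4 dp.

F = (-2.7000, -3.5000, -3.6000)
τ = (-0.1300, -0.1300, 0.0500)

velocity change Δv = (-0.54000000, -0.70000000, -0.72000000)
F = m·Δv/dt = (-2.7000, -3.5000, -3.6000)
ω₁ − ω₀ = (-0.31600000, -0.11583333, 0.04271429)
gyro term ω₀×Iω₀ = (0.0280, 0.0090, -0.0098)
applied torque τ = (-0.1300, -0.1300, 0.0500)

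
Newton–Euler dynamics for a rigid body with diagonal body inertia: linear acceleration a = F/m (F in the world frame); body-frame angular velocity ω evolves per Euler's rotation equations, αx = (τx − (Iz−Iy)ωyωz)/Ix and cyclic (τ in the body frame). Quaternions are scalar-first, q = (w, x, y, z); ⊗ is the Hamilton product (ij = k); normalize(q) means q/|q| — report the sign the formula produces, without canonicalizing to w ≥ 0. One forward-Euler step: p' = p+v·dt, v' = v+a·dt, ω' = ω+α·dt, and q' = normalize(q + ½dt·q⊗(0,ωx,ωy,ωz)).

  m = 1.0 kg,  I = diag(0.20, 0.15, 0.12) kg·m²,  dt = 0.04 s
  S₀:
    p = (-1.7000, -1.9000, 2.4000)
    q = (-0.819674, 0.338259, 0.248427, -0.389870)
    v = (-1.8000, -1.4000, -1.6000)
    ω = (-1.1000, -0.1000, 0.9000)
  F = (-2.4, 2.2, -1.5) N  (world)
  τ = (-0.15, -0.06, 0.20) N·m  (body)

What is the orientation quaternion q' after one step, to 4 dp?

2q̇ = q⊗(0,ω) = (0.7478106, 1.0862387, 0.2063913, -0.4982628)
q + ½dt·q⊗(0,ω), renormalized = (-0.8044, 0.3598, 0.2525, -0.3997)

q' = (-0.8044, 0.3598, 0.2525, -0.3997)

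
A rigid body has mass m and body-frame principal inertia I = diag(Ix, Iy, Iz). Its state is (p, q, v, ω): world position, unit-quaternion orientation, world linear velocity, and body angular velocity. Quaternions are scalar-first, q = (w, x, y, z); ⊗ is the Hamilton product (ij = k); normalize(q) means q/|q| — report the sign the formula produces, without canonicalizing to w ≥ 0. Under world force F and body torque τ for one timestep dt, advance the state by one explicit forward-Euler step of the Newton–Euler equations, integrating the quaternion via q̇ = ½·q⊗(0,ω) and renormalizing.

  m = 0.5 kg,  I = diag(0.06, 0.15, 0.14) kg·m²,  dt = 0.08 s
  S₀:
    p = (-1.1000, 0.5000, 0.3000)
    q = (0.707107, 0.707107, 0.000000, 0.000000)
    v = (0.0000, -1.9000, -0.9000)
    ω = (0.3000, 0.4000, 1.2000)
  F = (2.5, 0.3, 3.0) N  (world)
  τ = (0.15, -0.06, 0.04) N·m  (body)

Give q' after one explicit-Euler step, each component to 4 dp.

q⊗(0,ω) = (-0.2121321, 0.2121321, -0.5656856, 1.1313712)
updated quaternion q' = (0.6977, 0.7146, -0.0226, 0.0452)

q' = (0.6977, 0.7146, -0.0226, 0.0452)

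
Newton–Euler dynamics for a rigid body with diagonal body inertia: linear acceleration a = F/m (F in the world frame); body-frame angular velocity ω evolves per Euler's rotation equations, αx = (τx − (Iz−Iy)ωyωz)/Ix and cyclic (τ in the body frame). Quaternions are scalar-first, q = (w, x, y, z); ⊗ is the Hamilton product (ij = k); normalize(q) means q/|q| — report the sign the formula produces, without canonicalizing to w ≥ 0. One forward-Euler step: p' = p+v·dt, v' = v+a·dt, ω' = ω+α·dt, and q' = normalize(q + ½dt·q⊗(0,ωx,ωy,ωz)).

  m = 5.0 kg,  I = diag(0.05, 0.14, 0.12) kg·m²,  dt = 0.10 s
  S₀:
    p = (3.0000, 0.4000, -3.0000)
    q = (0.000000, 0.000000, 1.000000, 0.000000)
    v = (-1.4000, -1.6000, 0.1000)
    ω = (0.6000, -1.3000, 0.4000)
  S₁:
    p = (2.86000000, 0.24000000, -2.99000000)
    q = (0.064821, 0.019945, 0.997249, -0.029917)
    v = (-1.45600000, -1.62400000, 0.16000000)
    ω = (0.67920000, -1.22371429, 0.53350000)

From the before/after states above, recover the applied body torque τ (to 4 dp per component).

rate change Δω = (0.07920000, 0.07628571, 0.13350000)
ω₀×(Iω₀) = (0.0104, -0.0168, -0.0702)
I·α + gyro = (0.0500, 0.0900, 0.0900)

τ = (0.0500, 0.0900, 0.0900)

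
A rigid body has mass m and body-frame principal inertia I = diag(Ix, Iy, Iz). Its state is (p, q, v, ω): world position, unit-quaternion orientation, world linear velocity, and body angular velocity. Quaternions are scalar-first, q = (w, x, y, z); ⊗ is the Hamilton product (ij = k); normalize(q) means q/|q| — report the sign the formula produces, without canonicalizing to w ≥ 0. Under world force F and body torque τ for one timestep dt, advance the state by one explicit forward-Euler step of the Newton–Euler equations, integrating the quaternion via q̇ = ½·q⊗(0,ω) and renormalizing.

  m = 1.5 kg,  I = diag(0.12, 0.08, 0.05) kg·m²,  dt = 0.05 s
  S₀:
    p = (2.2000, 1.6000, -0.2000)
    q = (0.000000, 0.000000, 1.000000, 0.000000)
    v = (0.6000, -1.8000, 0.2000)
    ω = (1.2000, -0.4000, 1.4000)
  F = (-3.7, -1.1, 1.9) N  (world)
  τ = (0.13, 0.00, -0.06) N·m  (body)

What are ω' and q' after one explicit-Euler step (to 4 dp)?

α = I⁻¹(τ − ω×Iω) = (0.9433, -1.4700, -1.5840)
new body rate ω' = (1.2472, -0.4735, 1.3208)
Hamilton product q⊗(0,ω) = (0.4000000, 1.4000000, 0.0000000, -1.2000000)
q' = normalize(q + ½dt·q⊗(0,ω)) = (0.0100, 0.0350, 0.9989, -0.0300)

ω' = (1.2472, -0.4735, 1.3208)
q' = (0.0100, 0.0350, 0.9989, -0.0300)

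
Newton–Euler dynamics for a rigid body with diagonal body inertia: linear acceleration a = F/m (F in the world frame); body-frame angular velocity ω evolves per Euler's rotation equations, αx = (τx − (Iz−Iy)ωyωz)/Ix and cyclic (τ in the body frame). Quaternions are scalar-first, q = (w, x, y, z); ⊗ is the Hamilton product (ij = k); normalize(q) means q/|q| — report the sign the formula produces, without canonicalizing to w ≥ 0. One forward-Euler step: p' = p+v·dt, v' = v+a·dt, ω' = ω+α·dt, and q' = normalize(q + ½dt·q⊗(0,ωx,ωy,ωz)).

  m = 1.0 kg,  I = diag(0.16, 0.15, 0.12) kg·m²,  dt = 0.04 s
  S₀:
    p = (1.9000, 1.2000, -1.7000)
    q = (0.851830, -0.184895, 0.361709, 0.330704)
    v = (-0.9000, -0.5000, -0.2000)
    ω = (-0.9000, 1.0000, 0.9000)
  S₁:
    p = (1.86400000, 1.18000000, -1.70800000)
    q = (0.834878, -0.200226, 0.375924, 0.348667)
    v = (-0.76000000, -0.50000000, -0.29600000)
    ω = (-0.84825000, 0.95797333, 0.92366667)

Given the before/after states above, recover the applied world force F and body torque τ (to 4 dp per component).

F = (3.5000, 0.0000, -2.4000)
τ = (0.1800, -0.1900, 0.0800)

Δω = ω₁−ω₀ = (0.05175000, -0.04202667, 0.02366667)
gyro term ω₀×Iω₀ = (-0.0270, -0.0324, 0.0090)
I·α + gyro = (0.1800, -0.1900, 0.0800)
v₁ − v₀ = (0.14000000, 0.00000000, -0.09600000)
F = m·Δv/dt = (3.5000, 0.0000, -2.4000)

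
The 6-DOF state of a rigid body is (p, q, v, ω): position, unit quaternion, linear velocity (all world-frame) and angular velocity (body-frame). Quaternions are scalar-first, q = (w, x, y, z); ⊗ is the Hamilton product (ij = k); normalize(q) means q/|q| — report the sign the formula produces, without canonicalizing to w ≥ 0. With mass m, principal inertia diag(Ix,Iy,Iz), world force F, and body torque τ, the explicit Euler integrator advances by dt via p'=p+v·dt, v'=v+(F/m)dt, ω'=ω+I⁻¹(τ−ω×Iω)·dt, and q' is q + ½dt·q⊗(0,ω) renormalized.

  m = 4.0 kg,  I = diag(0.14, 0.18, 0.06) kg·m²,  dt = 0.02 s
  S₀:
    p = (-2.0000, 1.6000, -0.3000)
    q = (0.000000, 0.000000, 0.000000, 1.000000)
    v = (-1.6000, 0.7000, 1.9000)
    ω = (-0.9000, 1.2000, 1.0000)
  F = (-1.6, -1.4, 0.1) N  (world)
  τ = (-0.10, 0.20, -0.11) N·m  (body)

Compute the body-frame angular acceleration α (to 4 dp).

gyro term ω×Iω = (-0.1440, -0.0720, -0.0432)
angular accel α = (0.3143, 1.5111, -1.1133)

α = (0.3143, 1.5111, -1.1133)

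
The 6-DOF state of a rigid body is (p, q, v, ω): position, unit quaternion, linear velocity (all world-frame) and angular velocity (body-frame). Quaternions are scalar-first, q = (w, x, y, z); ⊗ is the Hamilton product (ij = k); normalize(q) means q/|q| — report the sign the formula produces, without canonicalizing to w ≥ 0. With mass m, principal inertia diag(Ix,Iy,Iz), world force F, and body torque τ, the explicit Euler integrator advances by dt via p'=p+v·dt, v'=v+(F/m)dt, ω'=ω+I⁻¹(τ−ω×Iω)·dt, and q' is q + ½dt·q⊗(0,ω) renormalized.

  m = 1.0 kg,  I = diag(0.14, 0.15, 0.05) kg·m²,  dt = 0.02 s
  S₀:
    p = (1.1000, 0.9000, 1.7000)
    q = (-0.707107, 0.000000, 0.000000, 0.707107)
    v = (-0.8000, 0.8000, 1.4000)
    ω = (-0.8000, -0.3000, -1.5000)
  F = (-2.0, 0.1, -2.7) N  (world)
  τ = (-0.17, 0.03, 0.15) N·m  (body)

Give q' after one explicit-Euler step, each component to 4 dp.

q⊗(0,ω) = (1.0606605, 0.7778177, -0.3535535, 1.0606605)
q + ½dt·q⊗(0,ω), renormalized = (-0.6964, 0.0078, -0.0035, 0.7176)

q' = (-0.6964, 0.0078, -0.0035, 0.7176)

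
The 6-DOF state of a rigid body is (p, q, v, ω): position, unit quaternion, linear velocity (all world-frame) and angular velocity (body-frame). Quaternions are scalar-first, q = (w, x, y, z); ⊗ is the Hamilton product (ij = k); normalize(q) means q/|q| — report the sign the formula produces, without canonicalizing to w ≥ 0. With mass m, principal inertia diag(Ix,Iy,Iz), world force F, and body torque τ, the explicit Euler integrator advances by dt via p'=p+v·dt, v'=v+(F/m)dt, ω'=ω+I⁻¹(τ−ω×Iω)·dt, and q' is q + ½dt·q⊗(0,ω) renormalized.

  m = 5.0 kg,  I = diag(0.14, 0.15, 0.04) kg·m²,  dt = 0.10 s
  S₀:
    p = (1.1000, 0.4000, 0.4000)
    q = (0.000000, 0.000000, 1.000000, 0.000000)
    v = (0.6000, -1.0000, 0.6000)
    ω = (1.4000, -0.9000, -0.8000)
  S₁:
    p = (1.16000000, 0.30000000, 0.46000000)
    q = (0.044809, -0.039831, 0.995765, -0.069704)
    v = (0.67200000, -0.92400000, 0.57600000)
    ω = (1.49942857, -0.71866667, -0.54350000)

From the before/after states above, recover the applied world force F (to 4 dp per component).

F = (3.6000, 3.8000, -1.2000)

v₁ − v₀ = (0.07200000, 0.07600000, -0.02400000)
F = m·Δv/dt = (3.6000, 3.8000, -1.2000)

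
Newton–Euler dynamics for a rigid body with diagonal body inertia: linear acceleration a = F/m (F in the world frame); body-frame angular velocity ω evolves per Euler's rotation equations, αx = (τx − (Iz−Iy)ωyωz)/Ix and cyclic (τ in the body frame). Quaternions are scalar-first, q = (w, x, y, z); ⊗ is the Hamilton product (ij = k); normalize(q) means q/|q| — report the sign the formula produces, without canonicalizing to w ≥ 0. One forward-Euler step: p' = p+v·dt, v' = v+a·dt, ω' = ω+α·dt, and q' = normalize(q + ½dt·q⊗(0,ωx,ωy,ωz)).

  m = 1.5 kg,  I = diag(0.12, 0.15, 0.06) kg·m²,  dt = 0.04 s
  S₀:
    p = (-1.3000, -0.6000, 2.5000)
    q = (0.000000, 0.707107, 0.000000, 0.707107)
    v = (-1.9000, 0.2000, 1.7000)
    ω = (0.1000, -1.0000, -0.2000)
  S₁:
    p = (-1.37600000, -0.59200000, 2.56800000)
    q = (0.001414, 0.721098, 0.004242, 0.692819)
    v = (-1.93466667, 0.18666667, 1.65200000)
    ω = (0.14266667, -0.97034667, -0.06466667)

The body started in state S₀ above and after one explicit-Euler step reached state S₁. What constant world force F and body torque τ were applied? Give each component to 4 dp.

rate change Δω = (0.04266667, 0.02965333, 0.13533333)
gyro term ω₀×Iω₀ = (-0.0180, -0.0012, -0.0030)
τ = I·(Δω/dt) + ω₀×(Iω₀) = (0.1100, 0.1100, 0.2000)
v₁ − v₀ = (-0.03466667, -0.01333333, -0.04800000)
applied force F = (-1.3000, -0.5000, -1.8000)

F = (-1.3000, -0.5000, -1.8000)
τ = (0.1100, 0.1100, 0.2000)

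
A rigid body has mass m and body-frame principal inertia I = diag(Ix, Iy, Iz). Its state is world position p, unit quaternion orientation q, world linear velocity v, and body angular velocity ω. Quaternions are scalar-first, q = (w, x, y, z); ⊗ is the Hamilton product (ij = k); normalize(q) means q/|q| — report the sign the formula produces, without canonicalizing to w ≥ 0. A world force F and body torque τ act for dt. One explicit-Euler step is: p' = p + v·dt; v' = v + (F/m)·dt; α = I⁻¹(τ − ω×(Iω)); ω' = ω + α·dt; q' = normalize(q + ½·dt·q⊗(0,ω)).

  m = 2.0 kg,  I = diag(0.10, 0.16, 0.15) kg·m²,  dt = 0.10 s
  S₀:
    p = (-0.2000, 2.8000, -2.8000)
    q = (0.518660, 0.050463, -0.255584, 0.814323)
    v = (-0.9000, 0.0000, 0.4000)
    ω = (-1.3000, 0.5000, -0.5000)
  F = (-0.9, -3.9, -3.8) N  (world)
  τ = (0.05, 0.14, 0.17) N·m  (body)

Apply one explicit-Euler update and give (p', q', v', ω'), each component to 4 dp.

a = (-0.4500, -1.9500, -1.9000)
p + v·dt = (-0.2900, 2.8000, -2.7600)
new velocity v' = (-0.9450, -0.1950, 0.2100)
α = I⁻¹(τ − ω×Iω) = (0.4750, 1.0781, 1.3933)
new body rate ω' = (-1.2525, 0.6078, -0.3607)
Hamilton product q⊗(0,ω) = (0.6005554, -0.9536275, -0.7740584, -0.5663577)
q + ½dt·q⊗(0,ω), renormalized = (0.5472, 0.0028, -0.2935, 0.7839)

p' = (-0.2900, 2.8000, -2.7600)
q' = (0.5472, 0.0028, -0.2935, 0.7839)
v' = (-0.9450, -0.1950, 0.2100)
ω' = (-1.2525, 0.6078, -0.3607)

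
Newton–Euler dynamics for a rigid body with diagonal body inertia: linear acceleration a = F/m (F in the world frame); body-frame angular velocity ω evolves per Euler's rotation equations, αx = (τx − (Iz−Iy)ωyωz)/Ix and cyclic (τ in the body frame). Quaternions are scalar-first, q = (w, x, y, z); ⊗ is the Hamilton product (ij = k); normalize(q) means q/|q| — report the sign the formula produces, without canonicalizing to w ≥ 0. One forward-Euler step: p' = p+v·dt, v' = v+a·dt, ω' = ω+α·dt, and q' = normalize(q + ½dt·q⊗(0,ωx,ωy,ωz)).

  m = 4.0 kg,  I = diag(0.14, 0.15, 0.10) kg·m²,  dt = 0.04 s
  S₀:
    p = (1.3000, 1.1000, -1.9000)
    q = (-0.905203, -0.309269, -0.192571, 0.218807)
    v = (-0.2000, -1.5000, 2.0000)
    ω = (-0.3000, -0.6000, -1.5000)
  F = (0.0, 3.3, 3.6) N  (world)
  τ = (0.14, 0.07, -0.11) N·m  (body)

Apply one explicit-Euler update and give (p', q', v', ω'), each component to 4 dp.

p' = (1.2920, 1.0400, -1.8200)
q' = (-0.9023, -0.2953, -0.1922, 0.2484)
v' = (-0.2000, -1.4670, 2.0360)
ω' = (-0.2471, -0.5861, -1.5447)

ω×(Iω) gyroscopic = (-0.0450, 0.0180, 0.0018)
(τ − ω×Iω)/I = (1.3214, 0.3467, -1.1180)
ω + α·dt = (-0.2471, -0.5861, -1.5447)
2q̇ = q⊗(0,ω) = (0.1198872, 0.6917016, 0.0135762, 1.4855946)
q' = normalize(q + ½dt·q⊗(0,ω)) = (-0.9023, -0.2953, -0.1922, 0.2484)
p' = p + v·dt = (1.2920, 1.0400, -1.8200)
new velocity v' = (-0.2000, -1.4670, 2.0360)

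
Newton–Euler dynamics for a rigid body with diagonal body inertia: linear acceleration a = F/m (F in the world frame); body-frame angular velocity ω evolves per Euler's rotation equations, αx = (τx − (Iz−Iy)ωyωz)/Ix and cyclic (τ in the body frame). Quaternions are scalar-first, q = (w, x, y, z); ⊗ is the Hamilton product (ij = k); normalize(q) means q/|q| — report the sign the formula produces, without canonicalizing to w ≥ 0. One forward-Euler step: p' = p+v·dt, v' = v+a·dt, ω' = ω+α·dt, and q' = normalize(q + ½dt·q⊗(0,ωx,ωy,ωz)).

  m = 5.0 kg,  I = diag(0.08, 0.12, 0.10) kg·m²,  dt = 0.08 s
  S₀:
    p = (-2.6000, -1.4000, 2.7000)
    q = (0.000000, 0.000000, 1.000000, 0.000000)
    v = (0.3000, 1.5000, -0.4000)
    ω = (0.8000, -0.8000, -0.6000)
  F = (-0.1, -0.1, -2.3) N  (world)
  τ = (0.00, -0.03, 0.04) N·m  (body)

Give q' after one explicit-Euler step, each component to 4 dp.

Hamilton product q⊗(0,ω) = (0.8000000, -0.6000000, 0.0000000, -0.8000000)
q' = normalize(q + ½dt·q⊗(0,ω)) = (0.0320, -0.0240, 0.9987, -0.0320)

q' = (0.0320, -0.0240, 0.9987, -0.0320)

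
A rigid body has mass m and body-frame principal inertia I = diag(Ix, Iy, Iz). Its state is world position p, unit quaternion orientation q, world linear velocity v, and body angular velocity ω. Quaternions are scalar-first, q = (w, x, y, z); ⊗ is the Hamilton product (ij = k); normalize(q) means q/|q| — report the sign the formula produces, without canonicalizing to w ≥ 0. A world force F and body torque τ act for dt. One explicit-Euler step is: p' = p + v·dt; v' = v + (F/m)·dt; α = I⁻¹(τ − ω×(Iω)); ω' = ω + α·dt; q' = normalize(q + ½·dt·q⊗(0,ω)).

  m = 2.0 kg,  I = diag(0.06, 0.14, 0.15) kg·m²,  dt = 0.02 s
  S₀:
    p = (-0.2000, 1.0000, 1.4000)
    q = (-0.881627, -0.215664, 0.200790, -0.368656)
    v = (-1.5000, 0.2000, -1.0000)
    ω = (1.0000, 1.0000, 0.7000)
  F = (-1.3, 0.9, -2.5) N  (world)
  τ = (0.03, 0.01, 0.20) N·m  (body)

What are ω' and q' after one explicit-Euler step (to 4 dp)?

ω' = (1.0077, 1.0104, 0.7160)
q' = (-0.8788, -0.2194, 0.1898, -0.3789)

angular accel α = (0.3833, 0.5214, 0.8000)
new body rate ω' = (1.0077, 1.0104, 0.7160)
q⊗(0,ω) = (0.2729332, -0.3724180, -1.0993182, -1.0335929)
q + ½dt·q⊗(0,ω), renormalized = (-0.8788, -0.2194, 0.1898, -0.3789)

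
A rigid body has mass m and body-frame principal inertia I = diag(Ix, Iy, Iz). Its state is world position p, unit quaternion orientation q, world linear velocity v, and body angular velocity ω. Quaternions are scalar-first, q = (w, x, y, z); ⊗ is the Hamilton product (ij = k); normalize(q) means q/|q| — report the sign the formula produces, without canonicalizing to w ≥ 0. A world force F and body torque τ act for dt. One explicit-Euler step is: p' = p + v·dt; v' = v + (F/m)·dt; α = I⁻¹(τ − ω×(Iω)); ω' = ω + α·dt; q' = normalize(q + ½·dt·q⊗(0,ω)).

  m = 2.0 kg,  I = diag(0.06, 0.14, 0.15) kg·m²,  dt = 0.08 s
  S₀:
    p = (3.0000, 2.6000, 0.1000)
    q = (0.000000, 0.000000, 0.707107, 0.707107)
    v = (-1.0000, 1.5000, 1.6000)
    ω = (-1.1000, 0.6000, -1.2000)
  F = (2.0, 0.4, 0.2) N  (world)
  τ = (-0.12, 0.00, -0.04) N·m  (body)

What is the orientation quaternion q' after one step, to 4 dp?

q' = (0.0169, -0.0508, 0.6744, 0.7364)

2q̇ = q⊗(0,ω) = (0.4242642, -1.2727926, -0.7778177, 0.7778177)
q' = normalize(q + ½dt·q⊗(0,ω)) = (0.0169, -0.0508, 0.6744, 0.7364)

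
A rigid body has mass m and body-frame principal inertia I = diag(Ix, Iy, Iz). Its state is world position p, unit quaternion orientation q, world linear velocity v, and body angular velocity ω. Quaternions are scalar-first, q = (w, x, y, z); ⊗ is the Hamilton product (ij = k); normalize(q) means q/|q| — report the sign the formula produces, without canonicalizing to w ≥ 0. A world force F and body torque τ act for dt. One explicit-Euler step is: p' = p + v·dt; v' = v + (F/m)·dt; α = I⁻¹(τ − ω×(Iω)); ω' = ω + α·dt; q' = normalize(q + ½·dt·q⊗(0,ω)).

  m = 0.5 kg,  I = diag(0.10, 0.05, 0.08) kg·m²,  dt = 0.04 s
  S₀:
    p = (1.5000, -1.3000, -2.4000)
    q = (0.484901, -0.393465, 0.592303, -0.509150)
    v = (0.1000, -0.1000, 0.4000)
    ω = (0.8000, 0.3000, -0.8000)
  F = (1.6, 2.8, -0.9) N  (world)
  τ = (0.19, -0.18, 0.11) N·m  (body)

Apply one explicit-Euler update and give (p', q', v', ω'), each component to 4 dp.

p' = (1.5040, -1.3040, -2.3840)
q' = (0.4794, -0.3920, 0.5806, -0.5286)
v' = (0.2280, 0.1240, 0.3280)
ω' = (0.8789, 0.1662, -0.7390)

gyro term ω×Iω = (-0.0072, -0.0128, -0.0120)
angular accel α = (1.9720, -3.3440, 1.5250)
ω + α·dt = (0.8789, 0.1662, -0.7390)
Hamilton product q⊗(0,ω) = (-0.2702389, 0.0668234, -0.5766217, -0.9798027)
updated quaternion q' = (0.4794, -0.3920, 0.5806, -0.5286)
a = (3.2000, 5.6000, -1.8000)
new position p' = (1.5040, -1.3040, -2.3840)
v' = v + a·dt = (0.2280, 0.1240, 0.3280)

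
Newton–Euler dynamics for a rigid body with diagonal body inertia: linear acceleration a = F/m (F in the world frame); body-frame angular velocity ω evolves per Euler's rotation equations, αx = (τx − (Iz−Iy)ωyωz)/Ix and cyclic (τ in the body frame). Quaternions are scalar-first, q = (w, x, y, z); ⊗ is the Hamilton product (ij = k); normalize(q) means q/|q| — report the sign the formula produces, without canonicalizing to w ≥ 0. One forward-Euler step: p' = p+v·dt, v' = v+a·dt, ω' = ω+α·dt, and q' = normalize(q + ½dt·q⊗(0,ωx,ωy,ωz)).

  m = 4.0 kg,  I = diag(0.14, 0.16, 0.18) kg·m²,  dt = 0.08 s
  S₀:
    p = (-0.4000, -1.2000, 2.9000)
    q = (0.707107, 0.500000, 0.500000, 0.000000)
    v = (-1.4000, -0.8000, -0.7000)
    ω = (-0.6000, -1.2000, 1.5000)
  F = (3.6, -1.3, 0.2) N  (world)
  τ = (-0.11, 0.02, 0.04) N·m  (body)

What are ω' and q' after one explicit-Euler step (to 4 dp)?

ω' = (-0.6423, -1.2080, 1.5114)
q' = (0.7407, 0.5114, 0.4347, 0.0303)

precession coupling ω×(Iω) = (-0.0360, 0.0360, 0.0144)
angular accel α = (-0.5286, -0.1000, 0.1422)
new body rate ω' = (-0.6423, -1.2080, 1.5114)
q⊗(0,ω) = (0.9000000, 0.3257358, -1.5985284, 0.7606605)
updated quaternion q' = (0.7407, 0.5114, 0.4347, 0.0303)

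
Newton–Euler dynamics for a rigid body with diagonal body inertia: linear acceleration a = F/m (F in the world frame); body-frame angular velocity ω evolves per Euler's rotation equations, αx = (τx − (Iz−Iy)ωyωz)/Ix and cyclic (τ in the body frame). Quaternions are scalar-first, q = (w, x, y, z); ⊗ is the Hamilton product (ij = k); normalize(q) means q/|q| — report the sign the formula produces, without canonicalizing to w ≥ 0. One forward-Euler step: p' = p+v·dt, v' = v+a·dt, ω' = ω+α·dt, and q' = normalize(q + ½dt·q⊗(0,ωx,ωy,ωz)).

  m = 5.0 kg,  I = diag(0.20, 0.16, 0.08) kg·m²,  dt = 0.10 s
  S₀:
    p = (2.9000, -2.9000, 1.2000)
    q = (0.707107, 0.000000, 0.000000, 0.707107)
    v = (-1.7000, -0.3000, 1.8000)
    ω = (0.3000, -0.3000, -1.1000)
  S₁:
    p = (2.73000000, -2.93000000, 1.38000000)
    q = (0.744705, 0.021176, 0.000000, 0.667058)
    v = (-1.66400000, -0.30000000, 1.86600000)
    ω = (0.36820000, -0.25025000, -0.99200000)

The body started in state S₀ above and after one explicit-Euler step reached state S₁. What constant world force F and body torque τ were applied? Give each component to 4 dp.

ω₁ − ω₀ = (0.06820000, 0.04975000, 0.10800000)
I·α + gyro = (0.1100, 0.0400, 0.0900)
v₁ − v₀ = (0.03600000, 0.00000000, 0.06600000)
applied force F = (1.8000, 0.0000, 3.3000)

F = (1.8000, 0.0000, 3.3000)
τ = (0.1100, 0.0400, 0.0900)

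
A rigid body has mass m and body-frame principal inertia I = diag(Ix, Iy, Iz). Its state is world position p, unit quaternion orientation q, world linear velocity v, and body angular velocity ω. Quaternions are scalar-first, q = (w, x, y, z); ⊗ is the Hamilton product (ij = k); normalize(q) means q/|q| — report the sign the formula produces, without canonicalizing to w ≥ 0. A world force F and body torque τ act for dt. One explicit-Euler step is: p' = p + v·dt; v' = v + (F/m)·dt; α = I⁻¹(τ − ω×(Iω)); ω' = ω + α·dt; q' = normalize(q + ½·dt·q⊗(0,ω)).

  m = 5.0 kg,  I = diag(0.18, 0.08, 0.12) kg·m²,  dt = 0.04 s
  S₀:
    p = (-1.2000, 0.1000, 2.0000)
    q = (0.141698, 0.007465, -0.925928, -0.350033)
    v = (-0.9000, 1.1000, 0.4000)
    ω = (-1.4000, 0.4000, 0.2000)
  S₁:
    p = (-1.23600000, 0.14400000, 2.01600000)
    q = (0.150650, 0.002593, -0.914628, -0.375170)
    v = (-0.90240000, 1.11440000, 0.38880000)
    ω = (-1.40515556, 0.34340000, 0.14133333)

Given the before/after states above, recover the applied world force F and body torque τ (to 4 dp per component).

rate change Δω = (-0.00515556, -0.05660000, -0.05866667)
τ = I·(Δω/dt) + ω₀×(Iω₀) = (-0.0200, -0.1300, -0.1200)
v₁ − v₀ = (-0.00240000, 0.01440000, -0.01120000)
applied force F = (-0.3000, 1.8000, -1.4000)

F = (-0.3000, 1.8000, -1.4000)
τ = (-0.0200, -0.1300, -0.1200)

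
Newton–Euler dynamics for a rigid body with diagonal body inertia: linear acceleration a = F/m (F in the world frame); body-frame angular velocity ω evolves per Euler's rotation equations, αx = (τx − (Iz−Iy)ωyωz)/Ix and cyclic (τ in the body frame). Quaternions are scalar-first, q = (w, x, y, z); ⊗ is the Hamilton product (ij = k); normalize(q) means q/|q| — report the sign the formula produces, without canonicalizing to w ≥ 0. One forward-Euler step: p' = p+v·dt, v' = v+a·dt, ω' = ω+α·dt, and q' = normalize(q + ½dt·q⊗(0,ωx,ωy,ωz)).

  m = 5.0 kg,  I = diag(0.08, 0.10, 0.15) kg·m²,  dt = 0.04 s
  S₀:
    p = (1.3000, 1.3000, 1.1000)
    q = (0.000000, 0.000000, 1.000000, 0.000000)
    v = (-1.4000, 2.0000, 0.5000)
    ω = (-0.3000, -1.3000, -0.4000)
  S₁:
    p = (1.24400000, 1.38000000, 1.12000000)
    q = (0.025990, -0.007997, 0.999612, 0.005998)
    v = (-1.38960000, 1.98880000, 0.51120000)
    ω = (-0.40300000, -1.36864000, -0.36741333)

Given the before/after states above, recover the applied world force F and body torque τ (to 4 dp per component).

Δω = ω₁−ω₀ = (-0.10300000, -0.06864000, 0.03258667)
applied torque τ = (-0.1800, -0.1800, 0.1300)
v₁ − v₀ = (0.01040000, -0.01120000, 0.01120000)
F = m·Δv/dt = (1.3000, -1.4000, 1.4000)

F = (1.3000, -1.4000, 1.4000)
τ = (-0.1800, -0.1800, 0.1300)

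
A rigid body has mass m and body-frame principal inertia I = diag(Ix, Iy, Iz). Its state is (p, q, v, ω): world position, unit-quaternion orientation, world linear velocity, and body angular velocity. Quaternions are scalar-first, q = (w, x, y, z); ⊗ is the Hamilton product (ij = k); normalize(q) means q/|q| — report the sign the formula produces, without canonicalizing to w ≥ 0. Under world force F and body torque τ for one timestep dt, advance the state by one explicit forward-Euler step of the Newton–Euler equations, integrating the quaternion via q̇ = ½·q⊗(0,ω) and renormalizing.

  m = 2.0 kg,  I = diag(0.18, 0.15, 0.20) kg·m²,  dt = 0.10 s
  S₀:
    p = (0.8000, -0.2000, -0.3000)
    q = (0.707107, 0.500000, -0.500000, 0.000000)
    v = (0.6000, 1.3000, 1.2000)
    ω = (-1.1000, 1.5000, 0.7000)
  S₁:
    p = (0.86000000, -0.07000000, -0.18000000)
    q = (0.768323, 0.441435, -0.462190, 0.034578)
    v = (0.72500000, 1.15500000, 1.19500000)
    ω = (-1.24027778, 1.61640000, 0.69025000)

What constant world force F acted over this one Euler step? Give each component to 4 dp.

F = (2.5000, -2.9000, -0.1000)

velocity change Δv = (0.12500000, -0.14500000, -0.00500000)
F = m·Δv/dt = (2.5000, -2.9000, -0.1000)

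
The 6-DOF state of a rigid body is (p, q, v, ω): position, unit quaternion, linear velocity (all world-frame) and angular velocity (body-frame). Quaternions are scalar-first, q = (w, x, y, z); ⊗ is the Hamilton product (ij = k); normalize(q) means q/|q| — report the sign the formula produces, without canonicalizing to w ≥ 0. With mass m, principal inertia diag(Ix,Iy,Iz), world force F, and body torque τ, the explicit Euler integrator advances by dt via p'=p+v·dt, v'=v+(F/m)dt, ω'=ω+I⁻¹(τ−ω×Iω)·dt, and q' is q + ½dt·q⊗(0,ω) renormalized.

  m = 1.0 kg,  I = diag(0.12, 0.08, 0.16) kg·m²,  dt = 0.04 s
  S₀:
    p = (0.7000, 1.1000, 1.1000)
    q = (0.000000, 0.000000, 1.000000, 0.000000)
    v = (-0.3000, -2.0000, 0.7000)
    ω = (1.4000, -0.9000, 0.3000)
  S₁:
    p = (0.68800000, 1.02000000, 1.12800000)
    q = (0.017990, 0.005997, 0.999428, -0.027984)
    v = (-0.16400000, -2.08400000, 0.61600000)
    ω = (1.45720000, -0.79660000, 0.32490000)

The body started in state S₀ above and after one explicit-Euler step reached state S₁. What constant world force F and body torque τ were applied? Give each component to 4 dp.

Δω = ω₁−ω₀ = (0.05720000, 0.10340000, 0.02490000)
gyro term ω₀×Iω₀ = (-0.0216, -0.0168, 0.0504)
τ = I·(Δω/dt) + ω₀×(Iω₀) = (0.1500, 0.1900, 0.1500)
Δv = v₁−v₀ = (0.13600000, -0.08400000, -0.08400000)
F = m·Δv/dt = (3.4000, -2.1000, -2.1000)

F = (3.4000, -2.1000, -2.1000)
τ = (0.1500, 0.1900, 0.1500)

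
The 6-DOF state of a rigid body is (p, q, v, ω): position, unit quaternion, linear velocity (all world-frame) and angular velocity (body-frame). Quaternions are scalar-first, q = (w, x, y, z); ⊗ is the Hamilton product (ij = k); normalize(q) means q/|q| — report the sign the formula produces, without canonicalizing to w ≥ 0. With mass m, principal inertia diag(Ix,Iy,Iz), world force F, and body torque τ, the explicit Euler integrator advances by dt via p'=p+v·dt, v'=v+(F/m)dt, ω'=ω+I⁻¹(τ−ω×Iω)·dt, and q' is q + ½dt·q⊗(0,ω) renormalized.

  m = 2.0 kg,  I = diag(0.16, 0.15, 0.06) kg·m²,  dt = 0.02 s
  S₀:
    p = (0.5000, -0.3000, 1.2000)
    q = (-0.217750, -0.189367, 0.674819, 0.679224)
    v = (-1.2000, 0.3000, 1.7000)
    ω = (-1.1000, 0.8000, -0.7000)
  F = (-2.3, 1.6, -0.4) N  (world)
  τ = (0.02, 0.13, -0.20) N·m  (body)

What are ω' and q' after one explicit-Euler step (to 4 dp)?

ω' = (-1.1038, 0.8071, -0.7696)
q' = (-0.2205, -0.1971, 0.6642, 0.6866)

gyro term ω×Iω = (0.0504, 0.0770, 0.0088)
α = I⁻¹(τ − ω×Iω) = (-0.1900, 0.3533, -3.4800)
new body rate ω' = (-1.1038, 0.8071, -0.7696)
q⊗(0,ω) = (-0.2727021, -0.7762275, -1.0539033, 0.7432323)
q + ½dt·q⊗(0,ω), renormalized = (-0.2205, -0.1971, 0.6642, 0.6866)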